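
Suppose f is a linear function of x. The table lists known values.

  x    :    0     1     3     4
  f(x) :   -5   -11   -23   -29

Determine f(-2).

Write f(x) = ax + b; the 4 given values yield a linear system in the 2 coefficients.
Solving, f(x) = -6x - 5.
Then f(-2) = 7.

7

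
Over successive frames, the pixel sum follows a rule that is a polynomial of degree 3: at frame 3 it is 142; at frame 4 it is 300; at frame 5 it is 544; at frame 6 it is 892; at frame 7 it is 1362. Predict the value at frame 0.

4

Write the value at n as P(n).
First differences: 158, 244, 348, 470. Second differences: 86, 104, 122. Third differences: 18, 18.
Level-3 differences are constant, so P has degree 3.
Fitting a degree-3 polynomial gives P(n) = 3n³ + 7n² - 2n + 4.
Then P(0) = 4.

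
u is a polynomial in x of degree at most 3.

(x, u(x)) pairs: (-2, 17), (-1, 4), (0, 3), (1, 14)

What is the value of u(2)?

37

First differences: -13, -1, 11. Second differences: 12, 12.
Level-2 differences are constant, so u has degree 2.
Extending the table by one column gives the next first difference 23, so u(2) = 14 + 23 = 37.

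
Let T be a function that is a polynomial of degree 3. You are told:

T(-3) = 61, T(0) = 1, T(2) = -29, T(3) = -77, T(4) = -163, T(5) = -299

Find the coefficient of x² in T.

-1

Write T(x) = ax³ + bx² + cx + d; the 6 given values yield a linear system in the 4 coefficients.
Solving, T(x) = -2x³ - x² - 5x + 1.
The coefficient of x² is -1.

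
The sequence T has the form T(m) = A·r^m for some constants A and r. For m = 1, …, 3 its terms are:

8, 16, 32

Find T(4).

64

Consecutive ratio: 16/8 = 2, and 32/16 = 2, so r = 2.
Then A·2^1 = 8 gives A = 4, and T(m) = 4·2^m.
T(4) = 4·2^4 = 64.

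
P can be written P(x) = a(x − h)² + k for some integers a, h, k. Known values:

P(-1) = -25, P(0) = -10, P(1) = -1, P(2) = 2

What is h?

2

First differences 15, 9, 3; second difference -6 = 2a, so a = -3.
Expanding, the x-coefficient is −2ah = 6h; matching it to the data gives h = 2, and then k = 2.
So P(x) = -3(x − 2)² + 2.
Hence h = 2.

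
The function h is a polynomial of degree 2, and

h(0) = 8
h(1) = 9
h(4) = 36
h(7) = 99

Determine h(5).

Write h(x) = ax² + bx + c; the 4 given values yield a linear system in the 3 coefficients.
Solving, h(x) = 2x² - x + 8.
Then h(5) = 53.

53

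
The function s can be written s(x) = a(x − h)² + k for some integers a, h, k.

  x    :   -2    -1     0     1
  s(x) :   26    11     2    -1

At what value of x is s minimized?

First differences -15, -9, -3; second difference 6 = 2a, so a = 3.
Expanding, the x-coefficient is −2ah = -6h; matching it to the data gives h = 1, and then k = -1.
So s(x) = 3(x − 1)² − 1.
Hence h = 1.

1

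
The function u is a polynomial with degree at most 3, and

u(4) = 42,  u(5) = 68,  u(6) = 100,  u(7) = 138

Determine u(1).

0

First differences: 26, 32, 38. Second differences: 6, 6.
Level-2 differences are constant, so u has degree 2.
Fitting a degree-2 polynomial gives u(t) = 3t² - t - 2.
Then u(1) = 0.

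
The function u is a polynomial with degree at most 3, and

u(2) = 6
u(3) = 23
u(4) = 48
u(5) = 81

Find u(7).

First differences: 17, 25, 33. Second differences: 8, 8.
Level-2 differences are constant, so u has degree 2.
Fitting a degree-2 polynomial gives u(k) = 4k² - 3k - 4.
Then u(7) = 171.

171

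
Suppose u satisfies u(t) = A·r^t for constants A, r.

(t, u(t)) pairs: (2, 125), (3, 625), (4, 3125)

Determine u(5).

Consecutive ratio: 625/125 = 5, and 3125/625 = 5, so r = 5.
Then A·5^2 = 125 gives A = 5, and u(t) = 5·5^t.
u(5) = 5·5^5 = 15625.

15625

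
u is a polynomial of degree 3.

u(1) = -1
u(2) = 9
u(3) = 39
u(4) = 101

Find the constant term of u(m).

-3

Write u(m) = am³ + bm² + cm + d; the 4 given values yield a linear system in the 4 coefficients.
Solving, u(m) = 2m³ - 2m² + 2m - 3.
The constant term is u(0) = -3.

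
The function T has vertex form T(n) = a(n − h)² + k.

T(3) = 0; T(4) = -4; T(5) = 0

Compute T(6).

12

First differences -4, 4; second difference 8 = 2a, so a = 4.
Expanding, the n-coefficient is −2ah = -8h; matching it to the data gives h = 4, and then k = -4.
So T(n) = 4(n − 4)² − 4.
T(6) = 4·2² − 4 = 12.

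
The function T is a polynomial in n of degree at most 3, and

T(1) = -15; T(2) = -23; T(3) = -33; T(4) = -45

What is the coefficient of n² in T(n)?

-1

First differences: -8, -10, -12. Second differences: -2, -2.
Level-2 differences are constant, so T has degree 2.
Fitting a degree-2 polynomial gives T(n) = -n² - 5n - 9.
The coefficient of n² is -1.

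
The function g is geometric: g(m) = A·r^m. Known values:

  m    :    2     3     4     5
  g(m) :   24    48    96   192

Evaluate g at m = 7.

Consecutive ratio: 48/24 = 2, and 96/48 = 2, so r = 2.
Then A·2^2 = 24 gives A = 6, and g(m) = 6·2^m.
g(7) = 6·2^7 = 768.

768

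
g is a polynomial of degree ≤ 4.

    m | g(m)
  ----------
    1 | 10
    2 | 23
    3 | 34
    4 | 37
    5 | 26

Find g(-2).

19

First differences: 13, 11, 3, -11. Second differences: -2, -8, -14. Third differences: -6, -6.
Level-3 differences are constant, so g has degree 3.
Fitting a degree-3 polynomial gives g(m) = -m³ + 5m² + 5m + 1.
Then g(-2) = 19.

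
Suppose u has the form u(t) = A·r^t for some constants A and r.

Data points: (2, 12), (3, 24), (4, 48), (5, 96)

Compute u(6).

192

Consecutive ratio: 24/12 = 2, and 48/24 = 2, so r = 2.
Then A·2^2 = 12 gives A = 3, and u(t) = 3·2^t.
u(6) = 3·2^6 = 192.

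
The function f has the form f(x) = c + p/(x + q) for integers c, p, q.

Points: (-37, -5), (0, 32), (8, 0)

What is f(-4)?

(f(x) − c)(x + q) = p for each data point; the three points give a linear system in c and q, then p follows.
Solving: c = -4, q = 1, p = 36, so f(x) = -4 + 36/(x + 1).
Then f(-4) = -4 + 36/(-3) = -16.

-16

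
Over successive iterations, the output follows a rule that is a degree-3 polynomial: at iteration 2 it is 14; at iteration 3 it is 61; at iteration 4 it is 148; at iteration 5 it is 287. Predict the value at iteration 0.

-8

Write the value at n as T(n).
Write T(n) = an³ + bn² + cn + d; the 4 given values yield a linear system in the 4 coefficients.
Solving, T(n) = 2n³ + 2n² - n - 8.
Then T(0) = -8.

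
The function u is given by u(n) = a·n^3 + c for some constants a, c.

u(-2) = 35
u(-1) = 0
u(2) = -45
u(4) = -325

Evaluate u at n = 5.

-630

From u(-2) = 35 and u(-1) = 0: -8a + c = 35 and -1a + c = 0.
Subtracting: 7a = -35, so a = -5; then c = 35 − (-5)·(-8) = -5.
So u(n) = -5n³ − 5, and u(5) = -630.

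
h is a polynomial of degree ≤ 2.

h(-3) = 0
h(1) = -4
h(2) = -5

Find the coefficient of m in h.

Write h(m) = am² + bm + c; the 3 given values yield a linear system in the 3 coefficients.
Solving, the leading coefficient vanishes, and h(m) = -m - 3.
The coefficient of m is -1.

-1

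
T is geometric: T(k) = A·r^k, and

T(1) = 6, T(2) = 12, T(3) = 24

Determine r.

Consecutive ratio: 12/6 = 2, and 24/12 = 2, so r = 2.
Then A·2^1 = 6 gives A = 3, and T(k) = 3·2^k.

2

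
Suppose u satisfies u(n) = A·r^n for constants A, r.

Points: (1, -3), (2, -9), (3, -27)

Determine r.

3

Consecutive ratio: -9/(-3) = 3, and -27/(-9) = 3, so r = 3.
Then A·3^1 = -3 gives A = -1, and u(n) = -1·3^n.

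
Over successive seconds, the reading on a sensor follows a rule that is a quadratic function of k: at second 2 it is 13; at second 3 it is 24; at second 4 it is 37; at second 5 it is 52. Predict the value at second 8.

109

Write the value at k as s(k).
First differences: 11, 13, 15. Second differences: 2, 2.
Level-2 differences are constant, so s has degree 2.
Fitting a degree-2 polynomial gives s(k) = k² + 6k - 3.
Then s(8) = 109.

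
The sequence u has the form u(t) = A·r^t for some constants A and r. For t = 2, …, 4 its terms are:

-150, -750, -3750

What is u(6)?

-93750

Consecutive ratio: -750/(-150) = 5, and -3750/(-750) = 5, so r = 5.
Then A·5^2 = -150 gives A = -6, and u(t) = -6·5^t.
u(6) = -6·5^6 = -93750.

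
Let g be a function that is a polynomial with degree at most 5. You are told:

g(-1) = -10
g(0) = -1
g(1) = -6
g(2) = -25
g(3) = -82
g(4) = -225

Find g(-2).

-57

First differences: 9, -5, -19, -57, -143. Second differences: -14, -14, -38, -86. Third differences: 0, -24, -48. Fourth differences: -24, -24.
Level-4 differences are constant, so g has degree 4.
Fitting a degree-4 polynomial gives g(k) = -k^4 + 2k³ - 6k² - 1.
Then g(-2) = -57.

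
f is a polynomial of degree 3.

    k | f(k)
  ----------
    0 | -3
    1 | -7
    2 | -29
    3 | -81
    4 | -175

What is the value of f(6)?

Write f(k) = ak³ + bk² + ck + d; the 5 given values yield a linear system in the 4 coefficients.
Solving, f(k) = -2k³ - 3k² + k - 3.
Then f(6) = -537.

-537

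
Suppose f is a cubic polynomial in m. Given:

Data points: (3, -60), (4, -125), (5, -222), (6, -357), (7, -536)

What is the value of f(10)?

First differences: -65, -97, -135, -179. Second differences: -32, -38, -44. Third differences: -6, -6.
Level-3 differences are constant, so f has degree 3.
Fitting a degree-3 polynomial gives f(m) = -m³ - 4m² + 3.
Then f(10) = -1397.

-1397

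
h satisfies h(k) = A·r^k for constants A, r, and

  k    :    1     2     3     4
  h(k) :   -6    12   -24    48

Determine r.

-2

Consecutive ratio: 12/(-6) = -2, and -24/12 = -2, so r = -2.
Then A·(-2)^1 = -6 gives A = 3, and h(k) = 3·(-2)^k.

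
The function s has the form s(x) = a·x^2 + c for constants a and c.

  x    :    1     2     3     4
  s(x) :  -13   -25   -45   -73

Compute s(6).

-153

From s(1) = -13 and s(2) = -25: 1a + c = -13 and 4a + c = -25.
Subtracting: 3a = -12, so a = -4; then c = -13 − (-4)·1 = -9.
So s(x) = -4x² − 9, and s(6) = -153.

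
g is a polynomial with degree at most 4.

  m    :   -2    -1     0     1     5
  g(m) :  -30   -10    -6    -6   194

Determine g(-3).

Write g(m) = am^4 + bm³ + cm² + dm + e; the 5 given values yield a linear system in the 5 coefficients.
Solving, the leading coefficient vanishes, and g(m) = 2m³ - 2m² - 6.
Then g(-3) = -78.

-78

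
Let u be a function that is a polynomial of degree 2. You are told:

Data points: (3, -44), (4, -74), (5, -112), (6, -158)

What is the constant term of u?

First differences: -30, -38, -46. Second differences: -8, -8.
Level-2 differences are constant, so u has degree 2.
Fitting a degree-2 polynomial gives u(k) = -4k² - 2k - 2.
The constant term is u(0) = -2.

-2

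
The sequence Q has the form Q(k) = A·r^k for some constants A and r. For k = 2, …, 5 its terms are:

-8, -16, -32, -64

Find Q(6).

Consecutive ratio: -16/(-8) = 2, and -32/(-16) = 2, so r = 2.
Then A·2^2 = -8 gives A = -2, and Q(k) = -2·2^k.
Q(6) = -2·2^6 = -128.

-128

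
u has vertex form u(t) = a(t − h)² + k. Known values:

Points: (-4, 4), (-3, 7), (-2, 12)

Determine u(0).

28

First differences 3, 5; second difference 2 = 2a, so a = 1.
Expanding, the t-coefficient is −2ah = -2h; matching it to the data gives h = -5, and then k = 3.
So u(t) = 1(t + 5)² + 3.
u(0) = 1·5² + 3 = 28.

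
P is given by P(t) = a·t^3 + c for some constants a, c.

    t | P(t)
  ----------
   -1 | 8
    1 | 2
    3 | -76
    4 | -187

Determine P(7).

-1024

From P(-1) = 8 and P(1) = 2: -1a + c = 8 and 1a + c = 2.
Subtracting: 2a = -6, so a = -3; then c = 8 − (-3)·(-1) = 5.
So P(t) = -3t³ + 5, and P(7) = -1024.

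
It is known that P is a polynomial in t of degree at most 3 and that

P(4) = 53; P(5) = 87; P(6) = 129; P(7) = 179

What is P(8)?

First differences: 34, 42, 50. Second differences: 8, 8.
Level-2 differences are constant, so P has degree 2.
Fitting a degree-2 polynomial gives P(t) = 4t² - 2t - 3.
Then P(8) = 237.

237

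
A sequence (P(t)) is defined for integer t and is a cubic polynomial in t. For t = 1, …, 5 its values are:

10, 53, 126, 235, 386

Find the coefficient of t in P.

First differences: 43, 73, 109, 151. Second differences: 30, 36, 42. Third differences: 6, 6.
Level-3 differences are constant, so P has degree 3.
Fitting a degree-3 polynomial gives P(t) = t³ + 9t² + 9t - 9.
The coefficient of t is 9.

9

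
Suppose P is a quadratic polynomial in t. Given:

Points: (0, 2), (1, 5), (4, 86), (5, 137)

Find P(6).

Write P(t) = at² + bt + c; the 4 given values yield a linear system in the 3 coefficients.
Solving, P(t) = 6t² - 3t + 2.
Then P(6) = 200.

200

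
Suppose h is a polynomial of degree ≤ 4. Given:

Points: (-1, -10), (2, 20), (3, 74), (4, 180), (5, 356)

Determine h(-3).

Write h(n) = an^4 + bn³ + cn² + dn + e; the 5 given values yield a linear system in the 5 coefficients.
Solving, the leading coefficient vanishes, and h(n) = 3n³ - n² + 2n - 4.
Then h(-3) = -100.

-100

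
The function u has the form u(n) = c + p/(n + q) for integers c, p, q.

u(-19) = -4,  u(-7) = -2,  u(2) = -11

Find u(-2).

(u(n) − c)(n + q) = p for each data point; the three points give a linear system in c and q, then p follows.
Solving: c = -5, q = 1, p = -18, so u(n) = -5 − 18/(n + 1).
Then u(-2) = -5 − 18/(-1) = 13.

13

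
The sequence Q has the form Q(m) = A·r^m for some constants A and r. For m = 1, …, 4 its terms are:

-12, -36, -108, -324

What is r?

3

Consecutive ratio: -36/(-12) = 3, and -108/(-36) = 3, so r = 3.
Then A·3^1 = -12 gives A = -4, and Q(m) = -4·3^m.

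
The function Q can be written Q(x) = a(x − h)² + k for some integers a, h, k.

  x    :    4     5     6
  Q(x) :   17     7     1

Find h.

7

First differences -10, -6; second difference 4 = 2a, so a = 2.
Expanding, the x-coefficient is −2ah = -4h; matching it to the data gives h = 7, and then k = -1.
So Q(x) = 2(x − 7)² − 1.
Hence h = 7.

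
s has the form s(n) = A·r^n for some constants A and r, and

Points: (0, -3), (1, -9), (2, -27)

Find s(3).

Consecutive ratio: -9/(-3) = 3, and -27/(-9) = 3, so r = 3.
Then A·3^0 = -3 gives A = -3, and s(n) = -3·3^n.
s(3) = -3·3^3 = -81.

-81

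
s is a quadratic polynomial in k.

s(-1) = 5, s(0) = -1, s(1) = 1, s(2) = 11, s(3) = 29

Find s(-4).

71

First differences: -6, 2, 10, 18. Second differences: 8, 8, 8.
Level-2 differences are constant, so s has degree 2.
Fitting a degree-2 polynomial gives s(k) = 4k² - 2k - 1.
Then s(-4) = 71.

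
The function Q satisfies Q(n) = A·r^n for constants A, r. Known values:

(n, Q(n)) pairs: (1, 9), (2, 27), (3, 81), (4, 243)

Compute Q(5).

Consecutive ratio: 27/9 = 3, and 81/27 = 3, so r = 3.
Then A·3^1 = 9 gives A = 3, and Q(n) = 3·3^n.
Q(5) = 3·3^5 = 729.

729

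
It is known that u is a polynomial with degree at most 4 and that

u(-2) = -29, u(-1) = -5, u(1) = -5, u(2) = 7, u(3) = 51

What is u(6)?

Write u(n) = an^4 + bn³ + cn² + dn + e; the 5 given values yield a linear system in the 5 coefficients.
Solving, the leading coefficient vanishes, and u(n) = 3n³ - 2n² - 3n - 3.
Then u(6) = 555.

555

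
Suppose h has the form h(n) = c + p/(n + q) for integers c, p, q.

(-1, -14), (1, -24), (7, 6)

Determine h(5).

(h(n) − c)(n + q) = p for each data point; the three points give a linear system in c and q, then p follows.
Solving: c = -4, q = -3, p = 40, so h(n) = -4 + 40/(n − 3).
Then h(5) = -4 + 40/2 = 16.

16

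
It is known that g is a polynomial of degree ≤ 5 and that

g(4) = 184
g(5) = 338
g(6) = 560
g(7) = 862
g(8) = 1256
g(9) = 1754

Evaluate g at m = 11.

3110

First differences: 154, 222, 302, 394, 498. Second differences: 68, 80, 92, 104. Third differences: 12, 12, 12.
Level-3 differences are constant, so g has degree 3.
Fitting a degree-3 polynomial gives g(m) = 2m³ + 4m² - 4m + 8.
Then g(11) = 3110.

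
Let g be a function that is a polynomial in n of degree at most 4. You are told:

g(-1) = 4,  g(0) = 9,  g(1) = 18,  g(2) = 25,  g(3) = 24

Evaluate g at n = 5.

-26

First differences: 5, 9, 7, -1. Second differences: 4, -2, -8. Third differences: -6, -6.
Level-3 differences are constant, so g has degree 3.
Fitting a degree-3 polynomial gives g(n) = -n³ + 2n² + 8n + 9.
Then g(5) = -26.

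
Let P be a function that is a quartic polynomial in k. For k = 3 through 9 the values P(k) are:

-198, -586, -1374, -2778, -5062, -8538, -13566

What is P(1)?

First differences: -388, -788, -1404, -2284, -3476, -5028. Second differences: -400, -616, -880, -1192, -1552. Third differences: -216, -264, -312, -360. Fourth differences: -48, -48, -48.
Level-4 differences are constant, so P has degree 4.
Fitting a degree-4 polynomial gives P(k) = -2k^4 - 6k² + 4k + 6.
Then P(1) = 2.

2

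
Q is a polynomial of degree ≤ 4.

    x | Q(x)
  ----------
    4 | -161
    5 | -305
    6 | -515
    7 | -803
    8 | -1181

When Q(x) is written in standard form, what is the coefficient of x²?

Write Q(x) = ax^4 + bx³ + cx² + dx + e; the 5 given values yield a linear system in the 5 coefficients.
Solving, the leading coefficient vanishes, and Q(x) = -2x³ - 3x² + 5x - 5.
The coefficient of x² is -3.

-3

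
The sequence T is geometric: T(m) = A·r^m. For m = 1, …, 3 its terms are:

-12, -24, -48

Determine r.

Consecutive ratio: -24/(-12) = 2, and -48/(-24) = 2, so r = 2.
Then A·2^1 = -12 gives A = -6, and T(m) = -6·2^m.

2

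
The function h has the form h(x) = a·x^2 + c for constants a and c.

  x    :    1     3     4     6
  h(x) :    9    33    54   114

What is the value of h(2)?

18

From h(1) = 9 and h(3) = 33: 1a + c = 9 and 9a + c = 33.
Subtracting: 8a = 24, so a = 3; then c = 9 − 3·1 = 6.
So h(x) = 3x² + 6, and h(2) = 18.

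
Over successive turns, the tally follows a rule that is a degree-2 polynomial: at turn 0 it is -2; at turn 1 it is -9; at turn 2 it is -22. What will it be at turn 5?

-97

Write the value at x as g(x).
Write g(x) = ax² + bx + c; the 3 given values yield a linear system in the 3 coefficients.
Solving, g(x) = -3x² - 4x - 2.
Then g(5) = -97.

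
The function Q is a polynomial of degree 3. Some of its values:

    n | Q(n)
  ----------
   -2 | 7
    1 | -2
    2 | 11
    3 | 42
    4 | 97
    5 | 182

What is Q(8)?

677

Write Q(n) = an³ + bn² + cn + d; the 6 given values yield a linear system in the 4 coefficients.
Solving, Q(n) = n³ + 3n² - 3n - 3.
Then Q(8) = 677.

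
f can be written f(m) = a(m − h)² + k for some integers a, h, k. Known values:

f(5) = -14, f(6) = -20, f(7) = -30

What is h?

First differences -6, -10; second difference -4 = 2a, so a = -2.
Expanding, the m-coefficient is −2ah = 4h; matching it to the data gives h = 4, and then k = -12.
So f(m) = -2(m − 4)² − 12.
Hence h = 4.

4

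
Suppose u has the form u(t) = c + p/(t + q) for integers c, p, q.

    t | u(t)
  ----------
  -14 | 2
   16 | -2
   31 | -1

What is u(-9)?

(u(t) − c)(t + q) = p for each data point; the three points give a linear system in c and q, then p follows.
Solving: c = 0, q = -1, p = -30, so u(t) = -30/(t − 1).
Then u(-9) = 0 − 30/(-10) = 3.

3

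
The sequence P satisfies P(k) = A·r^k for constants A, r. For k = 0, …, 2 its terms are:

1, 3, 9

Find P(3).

Consecutive ratio: 3/1 = 3, and 9/3 = 3, so r = 3.
Then A·3^0 = 1 gives A = 1, and P(k) = 1·3^k.
P(3) = 1·3^3 = 27.

27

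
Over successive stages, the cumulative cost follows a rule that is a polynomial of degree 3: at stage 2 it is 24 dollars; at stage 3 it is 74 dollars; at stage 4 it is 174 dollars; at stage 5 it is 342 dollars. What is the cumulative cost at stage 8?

1434

Write the value at m as T(m).
Write T(m) = am³ + bm² + cm + d; the 4 given values yield a linear system in the 4 coefficients.
Solving, T(m) = 3m³ - 2m² + 3m + 2.
Then T(8) = 1434.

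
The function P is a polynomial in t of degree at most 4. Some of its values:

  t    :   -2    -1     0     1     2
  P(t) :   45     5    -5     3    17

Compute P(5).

First differences: -40, -10, 8, 14. Second differences: 30, 18, 6. Third differences: -12, -12.
Level-3 differences are constant, so P has degree 3.
Fitting a degree-3 polynomial gives P(t) = -2t³ + 9t² + t - 5.
Then P(5) = -25.

-25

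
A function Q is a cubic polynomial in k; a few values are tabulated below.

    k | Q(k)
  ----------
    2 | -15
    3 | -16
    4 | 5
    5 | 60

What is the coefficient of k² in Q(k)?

-7

Write Q(k) = ak³ + bk² + ck + d; the 4 given values yield a linear system in the 4 coefficients.
Solving, Q(k) = 2k³ - 7k² - 4k + 5.
The coefficient of k² is -7.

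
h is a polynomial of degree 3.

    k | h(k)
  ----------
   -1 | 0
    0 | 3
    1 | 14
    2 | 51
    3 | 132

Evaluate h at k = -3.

-54

Write h(k) = ak³ + bk² + ck + d; the 5 given values yield a linear system in the 4 coefficients.
Solving, h(k) = 3k³ + 4k² + 4k + 3.
Then h(-3) = -54.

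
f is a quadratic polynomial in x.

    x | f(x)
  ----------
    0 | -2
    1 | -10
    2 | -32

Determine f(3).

-68

Write f(x) = ax² + bx + c; the 3 given values yield a linear system in the 3 coefficients.
Solving, f(x) = -7x² - x - 2.
Then f(3) = -68.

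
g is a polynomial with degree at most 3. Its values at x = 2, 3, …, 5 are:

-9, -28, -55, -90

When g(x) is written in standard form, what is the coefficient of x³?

0

Write g(x) = ax³ + bx² + cx + d; the 4 given values yield a linear system in the 4 coefficients.
Solving, the leading coefficient vanishes, and g(x) = -4x² + x + 5.
The coefficient of x³ is 0.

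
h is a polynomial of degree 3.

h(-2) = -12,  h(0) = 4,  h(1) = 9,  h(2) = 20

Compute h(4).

Write h(k) = ak³ + bk² + ck + d; the 4 given values yield a linear system in the 4 coefficients.
Solving, h(k) = k³ + 4k + 4.
Then h(4) = 84.

84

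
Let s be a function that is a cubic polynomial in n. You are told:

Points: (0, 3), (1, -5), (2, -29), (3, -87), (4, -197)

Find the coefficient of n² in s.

1

Write s(n) = an³ + bn² + cn + d; the 5 given values yield a linear system in the 4 coefficients.
Solving, s(n) = -3n³ + n² - 6n + 3.
The coefficient of n² is 1.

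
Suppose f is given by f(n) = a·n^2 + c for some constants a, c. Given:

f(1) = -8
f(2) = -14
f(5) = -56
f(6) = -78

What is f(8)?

-134

From f(1) = -8 and f(2) = -14: 1a + c = -8 and 4a + c = -14.
Subtracting: 3a = -6, so a = -2; then c = -8 − (-2)·1 = -6.
So f(n) = -2n² − 6, and f(8) = -134.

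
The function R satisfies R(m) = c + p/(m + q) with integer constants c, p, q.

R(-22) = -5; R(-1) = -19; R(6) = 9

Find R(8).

5

(R(m) − c)(m + q) = p for each data point; the three points give a linear system in c and q, then p follows.
Solving: c = -3, q = -2, p = 48, so R(m) = -3 + 48/(m − 2).
Then R(8) = -3 + 48/6 = 5.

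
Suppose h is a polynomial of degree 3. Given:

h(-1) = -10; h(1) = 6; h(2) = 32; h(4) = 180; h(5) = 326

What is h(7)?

Write h(m) = am³ + bm² + cm + d; the 5 given values yield a linear system in the 4 coefficients.
Solving, h(m) = 2m³ + 2m² + 6m - 4.
Then h(7) = 822.

822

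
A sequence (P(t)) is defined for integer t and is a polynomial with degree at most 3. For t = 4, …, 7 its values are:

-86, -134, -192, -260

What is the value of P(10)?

First differences: -48, -58, -68. Second differences: -10, -10.
Level-2 differences are constant, so P has degree 2.
Fitting a degree-2 polynomial gives P(t) = -5t² - 3t + 6.
Then P(10) = -524.

-524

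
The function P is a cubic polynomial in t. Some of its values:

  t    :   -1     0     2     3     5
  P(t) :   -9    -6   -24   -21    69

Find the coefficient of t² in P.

-6

Write P(t) = at³ + bt² + ct + d; the 5 given values yield a linear system in the 4 coefficients.
Solving, P(t) = 2t³ - 6t² - 5t - 6.
The coefficient of t² is -6.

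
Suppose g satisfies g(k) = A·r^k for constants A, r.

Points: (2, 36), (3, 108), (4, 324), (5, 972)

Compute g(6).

Consecutive ratio: 108/36 = 3, and 324/108 = 3, so r = 3.
Then A·3^2 = 36 gives A = 4, and g(k) = 4·3^k.
g(6) = 4·3^6 = 2916.

2916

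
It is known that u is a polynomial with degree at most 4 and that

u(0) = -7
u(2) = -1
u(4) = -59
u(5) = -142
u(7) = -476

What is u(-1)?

-4

Write u(k) = ak^4 + bk³ + ck² + dk + e; the 5 given values yield a linear system in the 5 coefficients.
Solving, the leading coefficient vanishes, and u(k) = -2k³ + 4k² + 3k - 7.
Then u(-1) = -4.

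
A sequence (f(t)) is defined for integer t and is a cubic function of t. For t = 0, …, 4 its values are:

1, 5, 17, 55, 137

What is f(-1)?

-13

Write f(t) = at³ + bt² + ct + d; the 5 given values yield a linear system in the 4 coefficients.
Solving, f(t) = 3t³ - 5t² + 6t + 1.
Then f(-1) = -13.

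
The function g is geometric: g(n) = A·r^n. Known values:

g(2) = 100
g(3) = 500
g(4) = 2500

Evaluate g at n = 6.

62500

Consecutive ratio: 500/100 = 5, and 2500/500 = 5, so r = 5.
Then A·5^2 = 100 gives A = 4, and g(n) = 4·5^n.
g(6) = 4·5^6 = 62500.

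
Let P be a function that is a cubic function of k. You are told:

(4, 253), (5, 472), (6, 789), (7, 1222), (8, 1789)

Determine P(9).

2508

First differences: 219, 317, 433, 567. Second differences: 98, 116, 134. Third differences: 18, 18.
Level-3 differences are constant, so P has degree 3.
Extending the table by one column gives the next first difference 719, so P(9) = 1789 + 719 = 2508.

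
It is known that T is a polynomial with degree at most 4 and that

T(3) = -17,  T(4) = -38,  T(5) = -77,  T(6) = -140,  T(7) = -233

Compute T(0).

First differences: -21, -39, -63, -93. Second differences: -18, -24, -30. Third differences: -6, -6.
Level-3 differences are constant, so T has degree 3.
Fitting a degree-3 polynomial gives T(t) = -t³ + 3t² - 5t - 2.
Then T(0) = -2.

-2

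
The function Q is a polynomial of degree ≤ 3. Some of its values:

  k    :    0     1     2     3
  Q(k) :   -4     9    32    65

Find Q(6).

224

Write Q(k) = ak³ + bk² + ck + d; the 4 given values yield a linear system in the 4 coefficients.
Solving, the leading coefficient vanishes, and Q(k) = 5k² + 8k - 4.
Then Q(6) = 224.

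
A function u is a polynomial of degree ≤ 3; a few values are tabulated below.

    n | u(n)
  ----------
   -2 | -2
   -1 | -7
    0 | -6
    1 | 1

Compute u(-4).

First differences: -5, 1, 7. Second differences: 6, 6.
Level-2 differences are constant, so u has degree 2.
Fitting a degree-2 polynomial gives u(n) = 3n² + 4n - 6.
Then u(-4) = 26.

26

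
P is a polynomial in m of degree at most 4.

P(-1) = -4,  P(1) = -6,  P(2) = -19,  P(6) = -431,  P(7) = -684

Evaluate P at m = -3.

Write P(m) = am^4 + bm³ + cm² + dm + e; the 5 given values yield a linear system in the 5 coefficients.
Solving, the leading coefficient vanishes, and P(m) = -2m³ + m - 5.
Then P(-3) = 46.

46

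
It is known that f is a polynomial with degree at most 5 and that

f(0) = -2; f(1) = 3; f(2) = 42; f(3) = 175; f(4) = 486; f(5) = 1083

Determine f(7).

3687

Write f(x) = ax^5 + bx^4 + cx³ + dx² + ex + p; the 6 given values yield a linear system in the 6 coefficients.
Solving, the leading coefficient vanishes, and f(x) = x^4 + 4x³ - 2x² + 2x - 2.
Then f(7) = 3687.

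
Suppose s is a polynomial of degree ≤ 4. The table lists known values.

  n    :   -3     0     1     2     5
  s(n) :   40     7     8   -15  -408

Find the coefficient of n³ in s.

-3

Write s(n) = an^4 + bn³ + cn² + dn + e; the 5 given values yield a linear system in the 5 coefficients.
Solving, the leading coefficient vanishes, and s(n) = -3n³ - 3n² + 7n + 7.
The coefficient of n³ is -3.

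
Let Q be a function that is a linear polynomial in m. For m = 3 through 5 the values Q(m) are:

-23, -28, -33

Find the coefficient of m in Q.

First differences: -5, -5.
Level-1 differences are constant, so Q has degree 1.
Fitting a degree-1 polynomial gives Q(m) = -5m - 8.
The coefficient of m is -5.

-5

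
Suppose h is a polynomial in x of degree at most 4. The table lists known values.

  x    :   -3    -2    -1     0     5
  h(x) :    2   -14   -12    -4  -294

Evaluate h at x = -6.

278

Write h(x) = ax^4 + bx³ + cx² + dx + e; the 5 given values yield a linear system in the 5 coefficients.
Solving, the leading coefficient vanishes, and h(x) = -2x³ - 3x² + 7x - 4.
Then h(-6) = 278.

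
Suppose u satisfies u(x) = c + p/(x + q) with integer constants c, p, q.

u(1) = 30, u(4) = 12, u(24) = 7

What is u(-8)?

3

(u(x) − c)(x + q) = p for each data point; the three points give a linear system in c and q, then p follows.
Solving: c = 6, q = 0, p = 24, so u(x) = 6 + 24/(x + 0).
Then u(-8) = 6 + 24/(-8) = 3.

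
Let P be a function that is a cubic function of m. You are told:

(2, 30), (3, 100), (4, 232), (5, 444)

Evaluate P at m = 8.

1740

Write P(m) = am³ + bm² + cm + d; the 4 given values yield a linear system in the 4 coefficients.
Solving, P(m) = 3m³ + 4m² - 7m + 4.
Then P(8) = 1740.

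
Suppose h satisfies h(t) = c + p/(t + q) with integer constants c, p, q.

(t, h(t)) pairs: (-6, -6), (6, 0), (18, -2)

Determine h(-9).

-5

(h(t) − c)(t + q) = p for each data point; the three points give a linear system in c and q, then p follows.
Solving: c = -3, q = 0, p = 18, so h(t) = -3 + 18/(t + 0).
Then h(-9) = -3 + 18/(-9) = -5.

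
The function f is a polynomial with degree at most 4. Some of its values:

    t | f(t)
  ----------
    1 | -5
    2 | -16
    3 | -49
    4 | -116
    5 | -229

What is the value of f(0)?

-4

First differences: -11, -33, -67, -113. Second differences: -22, -34, -46. Third differences: -12, -12.
Level-3 differences are constant, so f has degree 3.
Fitting a degree-3 polynomial gives f(t) = -2t³ + t² - 4.
Then f(0) = -4.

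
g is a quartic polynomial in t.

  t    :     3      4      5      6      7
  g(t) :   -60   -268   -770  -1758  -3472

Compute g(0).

Write g(t) = at^4 + bt³ + ct² + dt + e; the 5 given values yield a linear system in the 5 coefficients.
Solving, g(t) = -2t^4 + 4t³ - t² + t.
Then g(0) = 0.

0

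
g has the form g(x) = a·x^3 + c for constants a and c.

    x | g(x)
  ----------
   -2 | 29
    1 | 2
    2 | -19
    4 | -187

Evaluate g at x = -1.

8

From g(-2) = 29 and g(1) = 2: -8a + c = 29 and 1a + c = 2.
Subtracting: 9a = -27, so a = -3; then c = 29 − (-3)·(-8) = 5.
So g(x) = -3x³ + 5, and g(-1) = 8.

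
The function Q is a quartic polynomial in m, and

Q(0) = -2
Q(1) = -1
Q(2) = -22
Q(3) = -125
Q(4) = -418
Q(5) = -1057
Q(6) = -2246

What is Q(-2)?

First differences: 1, -21, -103, -293, -639, -1189. Second differences: -22, -82, -190, -346, -550. Third differences: -60, -108, -156, -204. Fourth differences: -48, -48, -48.
Level-4 differences are constant, so Q has degree 4.
Fitting a degree-4 polynomial gives Q(m) = -2m^4 + 2m³ - 3m² + 4m - 2.
Then Q(-2) = -70.

-70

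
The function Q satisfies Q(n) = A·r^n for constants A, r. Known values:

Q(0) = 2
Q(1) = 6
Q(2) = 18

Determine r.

Consecutive ratio: 6/2 = 3, and 18/6 = 3, so r = 3.
Then A·3^0 = 2 gives A = 2, and Q(n) = 2·3^n.

3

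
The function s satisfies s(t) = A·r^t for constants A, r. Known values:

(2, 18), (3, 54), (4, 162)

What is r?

3

Consecutive ratio: 54/18 = 3, and 162/54 = 3, so r = 3.
Then A·3^2 = 18 gives A = 2, and s(t) = 2·3^t.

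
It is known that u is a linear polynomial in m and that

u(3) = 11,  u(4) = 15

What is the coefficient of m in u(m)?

4

Write u(m) = am + b; the 2 given values yield a linear system in the 2 coefficients.
Solving, u(m) = 4m - 1.
The coefficient of m is 4.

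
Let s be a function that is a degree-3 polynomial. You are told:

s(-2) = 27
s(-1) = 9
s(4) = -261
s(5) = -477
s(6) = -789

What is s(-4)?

Write s(k) = ak³ + bk² + ck + d; the 5 given values yield a linear system in the 4 coefficients.
Solving, s(k) = -3k³ - 3k² - 6k + 3.
Then s(-4) = 171.

171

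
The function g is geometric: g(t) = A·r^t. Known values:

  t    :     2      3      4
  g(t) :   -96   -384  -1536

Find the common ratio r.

Consecutive ratio: -384/(-96) = 4, and -1536/(-384) = 4, so r = 4.
Then A·4^2 = -96 gives A = -6, and g(t) = -6·4^t.

4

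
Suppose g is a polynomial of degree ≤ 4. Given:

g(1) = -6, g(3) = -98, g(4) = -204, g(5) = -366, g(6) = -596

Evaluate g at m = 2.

-36

Write g(m) = am^4 + bm³ + cm² + dm + e; the 5 given values yield a linear system in the 5 coefficients.
Solving, the leading coefficient vanishes, and g(m) = -2m³ - 4m² - 4m + 4.
Then g(2) = -36.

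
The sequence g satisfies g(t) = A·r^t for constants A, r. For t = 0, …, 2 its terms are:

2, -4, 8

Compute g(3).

Consecutive ratio: -4/2 = -2, and 8/(-4) = -2, so r = -2.
Then A·(-2)^0 = 2 gives A = 2, and g(t) = 2·(-2)^t.
g(3) = 2·(-2)^3 = -16.

-16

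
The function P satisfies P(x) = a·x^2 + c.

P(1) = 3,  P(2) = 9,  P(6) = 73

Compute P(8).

From P(1) = 3 and P(2) = 9: 1a + c = 3 and 4a + c = 9.
Subtracting: 3a = 6, so a = 2; then c = 3 − 2·1 = 1.
So P(x) = 2x² + 1, and P(8) = 129.

129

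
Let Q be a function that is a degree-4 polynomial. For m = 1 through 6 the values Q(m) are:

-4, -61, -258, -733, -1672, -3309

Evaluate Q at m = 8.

-9853

First differences: -57, -197, -475, -939, -1637. Second differences: -140, -278, -464, -698. Third differences: -138, -186, -234. Fourth differences: -48, -48.
Level-4 differences are constant, so Q has degree 4.
Fitting a degree-4 polynomial gives Q(m) = -2m^4 - 3m³ - 2m² + 3.
Then Q(8) = -9853.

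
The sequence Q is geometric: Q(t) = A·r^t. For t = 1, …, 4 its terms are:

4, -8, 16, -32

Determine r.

Consecutive ratio: -8/4 = -2, and 16/(-8) = -2, so r = -2.
Then A·(-2)^1 = 4 gives A = -2, and Q(t) = -2·(-2)^t.

-2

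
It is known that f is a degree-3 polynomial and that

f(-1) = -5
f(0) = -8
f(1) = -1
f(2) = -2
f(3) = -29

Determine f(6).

-446

First differences: -3, 7, -1, -27. Second differences: 10, -8, -26. Third differences: -18, -18.
Level-3 differences are constant, so f has degree 3.
Fitting a degree-3 polynomial gives f(t) = -3t³ + 5t² + 5t - 8.
Then f(6) = -446.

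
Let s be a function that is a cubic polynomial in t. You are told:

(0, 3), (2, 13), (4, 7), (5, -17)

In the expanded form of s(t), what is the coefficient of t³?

Write s(t) = at³ + bt² + ct + d; the 4 given values yield a linear system in the 4 coefficients.
Solving, s(t) = -t³ + 4t² + t + 3.
The coefficient of t³ is -1.

-1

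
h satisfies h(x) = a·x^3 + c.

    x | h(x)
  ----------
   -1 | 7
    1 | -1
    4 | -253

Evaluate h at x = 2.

From h(-1) = 7 and h(1) = -1: -1a + c = 7 and 1a + c = -1.
Subtracting: 2a = -8, so a = -4; then c = 7 − (-4)·(-1) = 3.
So h(x) = -4x³ + 3, and h(2) = -29.

-29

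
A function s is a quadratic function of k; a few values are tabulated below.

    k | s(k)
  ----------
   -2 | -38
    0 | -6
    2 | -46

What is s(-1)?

-13

Write s(k) = ak² + bk + c; the 3 given values yield a linear system in the 3 coefficients.
Solving, s(k) = -9k² - 2k - 6.
Then s(-1) = -13.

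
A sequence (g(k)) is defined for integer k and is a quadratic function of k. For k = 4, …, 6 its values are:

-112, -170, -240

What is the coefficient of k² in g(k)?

Write g(k) = ak² + bk + c; the 3 given values yield a linear system in the 3 coefficients.
Solving, g(k) = -6k² - 4k.
The coefficient of k² is -6.

-6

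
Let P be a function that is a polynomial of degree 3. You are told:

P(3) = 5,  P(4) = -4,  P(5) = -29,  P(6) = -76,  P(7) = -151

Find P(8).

Write P(m) = am³ + bm² + cm + d; the 5 given values yield a linear system in the 4 coefficients.
Solving, P(m) = -m³ + 4m² - 4.
Then P(8) = -260.

-260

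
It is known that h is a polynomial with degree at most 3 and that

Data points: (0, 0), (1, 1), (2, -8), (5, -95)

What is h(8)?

Write h(n) = an³ + bn² + cn + d; the 4 given values yield a linear system in the 4 coefficients.
Solving, the leading coefficient vanishes, and h(n) = -5n² + 6n.
Then h(8) = -272.

-272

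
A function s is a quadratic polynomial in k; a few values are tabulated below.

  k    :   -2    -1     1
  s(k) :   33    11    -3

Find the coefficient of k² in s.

Write s(k) = ak² + bk + c; the 3 given values yield a linear system in the 3 coefficients.
Solving, s(k) = 5k² - 7k - 1.
The coefficient of k² is 5.

5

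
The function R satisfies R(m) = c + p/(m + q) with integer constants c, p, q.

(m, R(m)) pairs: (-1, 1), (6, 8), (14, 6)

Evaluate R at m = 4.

11

(R(m) − c)(m + q) = p for each data point; the three points give a linear system in c and q, then p follows.
Solving: c = 5, q = -2, p = 12, so R(m) = 5 + 12/(m − 2).
Then R(4) = 5 + 12/2 = 11.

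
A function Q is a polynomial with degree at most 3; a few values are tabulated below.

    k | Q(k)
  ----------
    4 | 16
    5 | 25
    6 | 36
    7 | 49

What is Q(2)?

First differences: 9, 11, 13. Second differences: 2, 2.
Level-2 differences are constant, so Q has degree 2.
Fitting a degree-2 polynomial gives Q(k) = k².
Then Q(2) = 4.

4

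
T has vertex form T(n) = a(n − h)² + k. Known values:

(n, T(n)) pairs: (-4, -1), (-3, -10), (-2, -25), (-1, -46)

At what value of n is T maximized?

-5

First differences -9, -15, -21; second difference -6 = 2a, so a = -3.
Expanding, the n-coefficient is −2ah = 6h; matching it to the data gives h = -5, and then k = 2.
So T(n) = -3(n + 5)² + 2.
Hence h = -5.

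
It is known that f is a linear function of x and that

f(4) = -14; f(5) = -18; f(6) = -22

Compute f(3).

-10

Write f(x) = ax + b; the 3 given values yield a linear system in the 2 coefficients.
Solving, f(x) = -4x + 2.
Then f(3) = -10.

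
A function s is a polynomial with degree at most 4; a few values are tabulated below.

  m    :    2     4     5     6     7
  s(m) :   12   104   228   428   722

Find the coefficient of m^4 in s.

0

Write s(m) = am^4 + bm³ + cm² + dm + e; the 5 given values yield a linear system in the 5 coefficients.
Solving, the leading coefficient vanishes, and s(m) = 3m³ - 7m² + 4m + 8.
The coefficient of m^4 is 0.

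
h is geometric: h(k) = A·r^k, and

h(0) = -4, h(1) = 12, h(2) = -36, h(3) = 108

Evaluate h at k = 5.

972

Consecutive ratio: 12/(-4) = -3, and -36/12 = -3, so r = -3.
Then A·(-3)^0 = -4 gives A = -4, and h(k) = -4·(-3)^k.
h(5) = -4·(-3)^5 = 972.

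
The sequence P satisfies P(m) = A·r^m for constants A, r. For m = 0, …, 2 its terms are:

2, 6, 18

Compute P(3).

Consecutive ratio: 6/2 = 3, and 18/6 = 3, so r = 3.
Then A·3^0 = 2 gives A = 2, and P(m) = 2·3^m.
P(3) = 2·3^3 = 54.

54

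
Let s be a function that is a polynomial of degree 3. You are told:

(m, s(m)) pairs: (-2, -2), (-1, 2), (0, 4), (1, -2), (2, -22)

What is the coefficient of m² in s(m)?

-4

First differences: 4, 2, -6, -20. Second differences: -2, -8, -14. Third differences: -6, -6.
Level-3 differences are constant, so s has degree 3.
Fitting a degree-3 polynomial gives s(m) = -m³ - 4m² - m + 4.
The coefficient of m² is -4.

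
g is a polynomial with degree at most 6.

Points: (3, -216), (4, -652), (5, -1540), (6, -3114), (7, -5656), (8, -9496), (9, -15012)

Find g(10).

-22630

First differences: -436, -888, -1574, -2542, -3840, -5516. Second differences: -452, -686, -968, -1298, -1676. Third differences: -234, -282, -330, -378. Fourth differences: -48, -48, -48.
Level-4 differences are constant, so g has degree 4.
Fitting a degree-4 polynomial gives g(t) = -2t^4 - 3t³ + 4t² - 3t.
Then g(10) = -22630.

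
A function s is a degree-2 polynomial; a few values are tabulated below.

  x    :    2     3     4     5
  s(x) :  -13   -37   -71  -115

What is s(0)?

5

First differences: -24, -34, -44. Second differences: -10, -10.
Level-2 differences are constant, so s has degree 2.
Fitting a degree-2 polynomial gives s(x) = -5x² + x + 5.
Then s(0) = 5.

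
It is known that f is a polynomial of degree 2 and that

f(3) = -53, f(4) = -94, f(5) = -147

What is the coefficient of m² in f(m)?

Write f(m) = am² + bm + c; the 3 given values yield a linear system in the 3 coefficients.
Solving, f(m) = -6m² + m - 2.
The coefficient of m² is -6.

-6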